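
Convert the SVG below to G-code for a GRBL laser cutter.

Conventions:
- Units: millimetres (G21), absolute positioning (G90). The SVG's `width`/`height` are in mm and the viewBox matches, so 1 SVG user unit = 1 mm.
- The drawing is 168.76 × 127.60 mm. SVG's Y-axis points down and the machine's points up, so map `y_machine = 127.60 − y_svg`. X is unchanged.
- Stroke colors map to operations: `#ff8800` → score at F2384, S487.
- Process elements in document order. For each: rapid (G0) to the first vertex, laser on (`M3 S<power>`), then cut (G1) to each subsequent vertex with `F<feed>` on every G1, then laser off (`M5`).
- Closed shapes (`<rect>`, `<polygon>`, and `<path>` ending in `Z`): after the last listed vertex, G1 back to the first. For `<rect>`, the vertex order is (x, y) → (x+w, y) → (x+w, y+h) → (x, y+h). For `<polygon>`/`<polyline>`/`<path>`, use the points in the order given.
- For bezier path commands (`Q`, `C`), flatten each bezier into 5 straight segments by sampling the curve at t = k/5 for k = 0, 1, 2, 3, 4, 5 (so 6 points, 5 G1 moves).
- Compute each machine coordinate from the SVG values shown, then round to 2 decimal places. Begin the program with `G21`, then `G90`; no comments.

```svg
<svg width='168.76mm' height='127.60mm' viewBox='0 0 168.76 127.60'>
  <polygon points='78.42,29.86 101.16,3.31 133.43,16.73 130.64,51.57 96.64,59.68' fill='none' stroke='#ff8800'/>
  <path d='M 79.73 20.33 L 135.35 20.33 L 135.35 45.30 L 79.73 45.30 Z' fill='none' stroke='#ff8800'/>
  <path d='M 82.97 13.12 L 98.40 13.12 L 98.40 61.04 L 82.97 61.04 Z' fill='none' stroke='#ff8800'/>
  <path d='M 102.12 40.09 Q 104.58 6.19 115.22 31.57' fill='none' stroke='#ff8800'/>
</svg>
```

viewBox `0 0 168.76 127.60` with mm width/height → 1 unit = 1 mm. Flip: y_m = 127.60 − y_svg.

**Shape 1** — `<polygon>` regular polygon, stroke `#ff8800` → score (S487, F2384). Machine vertices: (78.42,97.74) → (101.16,124.29) → (133.43,110.87) → (130.64,76.03) → (96.64,67.92) → (78.42,97.74). Closed: final G1 returns to the first vertex.

**Shape 2** — `<path>` rectangle, stroke `#ff8800` → score (S487, F2384). Machine vertices: (79.73,107.27) → (135.35,107.27) → (135.35,82.30) → (79.73,82.30) → (79.73,107.27). Closed: final G1 returns to the first vertex.

**Shape 3** — `<path>` rectangle, stroke `#ff8800` → score (S487, F2384). Machine vertices: (82.97,114.48) → (98.40,114.48) → (98.40,66.56) → (82.97,66.56) → (82.97,114.48). Closed: final G1 returns to the first vertex.

**Shape 4** — `<path>` quadratic bezier, stroke `#ff8800` → score (S487, F2384). Control points (SVG): P0=(102.12,40.09), P1=(104.58,6.19), P2=(115.22,31.57); sampled at t=k/5. Machine vertices: (102.12,87.51) → (103.43,98.70) → (105.40,105.15) → (108.02,106.85) → (111.29,103.81) → (115.22,96.03). Open path.

G21
G90
G0 X78.42 Y97.74
M3 S487
G1 X101.16 Y124.29 F2384
G1 X133.43 Y110.87 F2384
G1 X130.64 Y76.03 F2384
G1 X96.64 Y67.92 F2384
G1 X78.42 Y97.74 F2384
M5
G0 X79.73 Y107.27
M3 S487
G1 X135.35 Y107.27 F2384
G1 X135.35 Y82.30 F2384
G1 X79.73 Y82.30 F2384
G1 X79.73 Y107.27 F2384
M5
G0 X82.97 Y114.48
M3 S487
G1 X98.40 Y114.48 F2384
G1 X98.40 Y66.56 F2384
G1 X82.97 Y66.56 F2384
G1 X82.97 Y114.48 F2384
M5
G0 X102.12 Y87.51
M3 S487
G1 X103.43 Y98.70 F2384
G1 X105.40 Y105.15 F2384
G1 X108.02 Y106.85 F2384
G1 X111.29 Y103.81 F2384
G1 X115.22 Y96.03 F2384
M5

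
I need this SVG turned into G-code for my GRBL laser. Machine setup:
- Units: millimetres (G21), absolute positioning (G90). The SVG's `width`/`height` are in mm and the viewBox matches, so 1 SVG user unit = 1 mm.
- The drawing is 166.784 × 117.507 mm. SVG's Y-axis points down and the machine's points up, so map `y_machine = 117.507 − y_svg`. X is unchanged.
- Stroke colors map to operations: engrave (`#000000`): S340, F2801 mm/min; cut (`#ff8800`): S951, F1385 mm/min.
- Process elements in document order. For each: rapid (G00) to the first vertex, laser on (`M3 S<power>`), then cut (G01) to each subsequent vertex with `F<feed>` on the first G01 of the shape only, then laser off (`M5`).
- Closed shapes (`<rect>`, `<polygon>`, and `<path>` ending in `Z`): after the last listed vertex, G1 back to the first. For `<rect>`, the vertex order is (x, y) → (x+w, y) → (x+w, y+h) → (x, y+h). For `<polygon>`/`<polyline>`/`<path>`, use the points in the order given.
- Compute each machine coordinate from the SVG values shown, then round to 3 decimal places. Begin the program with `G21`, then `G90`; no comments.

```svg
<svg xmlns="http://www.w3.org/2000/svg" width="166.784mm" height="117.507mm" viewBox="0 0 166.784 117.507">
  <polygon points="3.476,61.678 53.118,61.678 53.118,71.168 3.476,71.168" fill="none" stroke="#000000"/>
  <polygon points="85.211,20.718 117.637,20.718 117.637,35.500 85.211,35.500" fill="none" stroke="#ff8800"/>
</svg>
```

G21
G90
G00 X3.476 Y55.829
M3 S340
G01 X53.118 Y55.829 F2801
G01 X53.118 Y46.339
G01 X3.476 Y46.339
G01 X3.476 Y55.829
M5
G00 X85.211 Y96.789
M3 S951
G01 X117.637 Y96.789 F1385
G01 X117.637 Y82.007
G01 X85.211 Y82.007
G01 X85.211 Y96.789
M5

1 u = 1 mm; y_m = 117.507 − y.

[1] `<polygon>` rectangle, #000000→engrave S340 F2801: (3.476,55.829) → (53.118,55.829) → (53.118,46.339) → (3.476,46.339) → (3.476,55.829) (closed)

[2] `<polygon>` rectangle, #ff8800→cut S951 F1385: (85.211,96.789) → (117.637,96.789) → (117.637,82.007) → (85.211,82.007) → (85.211,96.789) (closed)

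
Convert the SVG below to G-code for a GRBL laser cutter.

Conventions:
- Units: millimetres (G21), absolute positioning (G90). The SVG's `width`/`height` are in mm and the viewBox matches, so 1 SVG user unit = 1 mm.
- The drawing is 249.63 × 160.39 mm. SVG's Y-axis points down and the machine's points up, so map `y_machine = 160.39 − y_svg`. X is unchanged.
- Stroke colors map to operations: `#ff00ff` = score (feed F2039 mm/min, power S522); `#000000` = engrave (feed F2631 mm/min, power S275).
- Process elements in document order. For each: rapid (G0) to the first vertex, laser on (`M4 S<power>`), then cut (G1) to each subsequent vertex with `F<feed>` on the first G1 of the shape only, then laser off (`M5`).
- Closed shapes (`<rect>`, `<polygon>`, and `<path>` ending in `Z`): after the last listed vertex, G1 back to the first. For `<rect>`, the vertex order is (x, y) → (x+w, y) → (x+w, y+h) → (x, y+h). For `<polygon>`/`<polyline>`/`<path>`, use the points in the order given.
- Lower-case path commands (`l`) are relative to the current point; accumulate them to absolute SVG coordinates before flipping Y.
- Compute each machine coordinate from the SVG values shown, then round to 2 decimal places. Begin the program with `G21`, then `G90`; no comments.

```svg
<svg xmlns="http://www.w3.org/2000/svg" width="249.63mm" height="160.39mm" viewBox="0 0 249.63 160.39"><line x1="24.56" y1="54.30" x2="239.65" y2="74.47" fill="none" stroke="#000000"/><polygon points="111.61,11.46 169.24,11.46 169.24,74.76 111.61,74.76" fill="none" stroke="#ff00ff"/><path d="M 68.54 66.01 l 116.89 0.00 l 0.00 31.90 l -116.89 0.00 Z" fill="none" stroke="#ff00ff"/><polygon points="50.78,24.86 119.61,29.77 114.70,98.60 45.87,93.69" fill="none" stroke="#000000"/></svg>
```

viewBox `0 0 249.63 160.39` with mm width/height → 1 unit = 1 mm. Flip: y_m = 160.39 − y_svg.

**Shape 1** — `<line>` line segment, stroke `#000000` → engrave (S275, F2631). Machine vertices: (24.56,106.09) → (239.65,85.92). Open path.

**Shape 2** — `<polygon>` rectangle, stroke `#ff00ff` → score (S522, F2039). Machine vertices: (111.61,148.93) → (169.24,148.93) → (169.24,85.63) → (111.61,85.63) → (111.61,148.93). Closed: final G1 returns to the first vertex.

**Shape 3** — `<path>` rectangle, stroke `#ff00ff` → score (S522, F2039). Machine vertices: (68.54,94.38) → (185.43,94.38) → (185.43,62.48) → (68.54,62.48) → (68.54,94.38). Closed: final G1 returns to the first vertex.

**Shape 4** — `<polygon>` regular polygon, stroke `#000000` → engrave (S275, F2631). Machine vertices: (50.78,135.53) → (119.61,130.62) → (114.70,61.79) → (45.87,66.70) → (50.78,135.53). Closed: final G1 returns to the first vertex.

G21
G90
G0 X24.56 Y106.09
M4 S275
G1 X239.65 Y85.92 F2631
M5
G0 X111.61 Y148.93
M4 S522
G1 X169.24 Y148.93 F2039
G1 X169.24 Y85.63
G1 X111.61 Y85.63
G1 X111.61 Y148.93
M5
G0 X68.54 Y94.38
M4 S522
G1 X185.43 Y94.38 F2039
G1 X185.43 Y62.48
G1 X68.54 Y62.48
G1 X68.54 Y94.38
M5
G0 X50.78 Y135.53
M4 S275
G1 X119.61 Y130.62 F2631
G1 X114.70 Y61.79
G1 X45.87 Y66.70
G1 X50.78 Y135.53
M5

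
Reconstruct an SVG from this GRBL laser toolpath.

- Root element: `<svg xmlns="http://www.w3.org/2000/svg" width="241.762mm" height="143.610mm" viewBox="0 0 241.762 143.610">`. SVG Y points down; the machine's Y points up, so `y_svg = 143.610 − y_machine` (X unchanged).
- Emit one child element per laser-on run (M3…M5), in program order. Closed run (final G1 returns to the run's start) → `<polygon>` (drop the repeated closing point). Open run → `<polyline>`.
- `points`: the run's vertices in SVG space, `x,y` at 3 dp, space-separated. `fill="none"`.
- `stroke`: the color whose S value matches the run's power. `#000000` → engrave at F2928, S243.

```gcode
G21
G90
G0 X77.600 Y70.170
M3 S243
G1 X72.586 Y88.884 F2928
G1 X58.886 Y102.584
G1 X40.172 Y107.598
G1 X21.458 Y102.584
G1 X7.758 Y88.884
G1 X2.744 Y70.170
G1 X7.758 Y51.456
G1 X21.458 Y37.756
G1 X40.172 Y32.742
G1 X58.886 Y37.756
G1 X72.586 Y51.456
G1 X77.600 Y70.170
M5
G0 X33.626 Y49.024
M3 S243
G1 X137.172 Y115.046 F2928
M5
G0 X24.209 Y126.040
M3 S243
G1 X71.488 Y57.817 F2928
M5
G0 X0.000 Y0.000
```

Each laser-on run becomes one SVG element. Flip Y back into SVG space with y_svg = 143.610 − y_machine. Every run uses S243, so all elements get stroke `#000000` (engrave).

Run 1: The run returns to its start, so emit a `<polygon>` with points (Y-flipped): 77.600,73.440 72.586,54.726 58.886,41.026 40.172,36.012 21.458,41.026 7.758,54.726 2.744,73.440 7.758,92.154 21.458,105.854 40.172,110.868 58.886,105.854 72.586,92.154.

Run 2: The run is open, so emit a `<polyline>` with points (Y-flipped): 33.626,94.586 137.172,28.564.

Run 3: The run is open, so emit a `<polyline>` with points (Y-flipped): 24.209,17.570 71.488,85.793.

<svg xmlns="http://www.w3.org/2000/svg" width="241.762mm" height="143.610mm" viewBox="0 0 241.762 143.610">
  <polygon points="77.600,73.440 72.586,54.726 58.886,41.026 40.172,36.012 21.458,41.026 7.758,54.726 2.744,73.440 7.758,92.154 21.458,105.854 40.172,110.868 58.886,105.854 72.586,92.154" fill="none" stroke="#000000"/>
  <polyline points="33.626,94.586 137.172,28.564" fill="none" stroke="#000000"/>
  <polyline points="24.209,17.570 71.488,85.793" fill="none" stroke="#000000"/>
</svg>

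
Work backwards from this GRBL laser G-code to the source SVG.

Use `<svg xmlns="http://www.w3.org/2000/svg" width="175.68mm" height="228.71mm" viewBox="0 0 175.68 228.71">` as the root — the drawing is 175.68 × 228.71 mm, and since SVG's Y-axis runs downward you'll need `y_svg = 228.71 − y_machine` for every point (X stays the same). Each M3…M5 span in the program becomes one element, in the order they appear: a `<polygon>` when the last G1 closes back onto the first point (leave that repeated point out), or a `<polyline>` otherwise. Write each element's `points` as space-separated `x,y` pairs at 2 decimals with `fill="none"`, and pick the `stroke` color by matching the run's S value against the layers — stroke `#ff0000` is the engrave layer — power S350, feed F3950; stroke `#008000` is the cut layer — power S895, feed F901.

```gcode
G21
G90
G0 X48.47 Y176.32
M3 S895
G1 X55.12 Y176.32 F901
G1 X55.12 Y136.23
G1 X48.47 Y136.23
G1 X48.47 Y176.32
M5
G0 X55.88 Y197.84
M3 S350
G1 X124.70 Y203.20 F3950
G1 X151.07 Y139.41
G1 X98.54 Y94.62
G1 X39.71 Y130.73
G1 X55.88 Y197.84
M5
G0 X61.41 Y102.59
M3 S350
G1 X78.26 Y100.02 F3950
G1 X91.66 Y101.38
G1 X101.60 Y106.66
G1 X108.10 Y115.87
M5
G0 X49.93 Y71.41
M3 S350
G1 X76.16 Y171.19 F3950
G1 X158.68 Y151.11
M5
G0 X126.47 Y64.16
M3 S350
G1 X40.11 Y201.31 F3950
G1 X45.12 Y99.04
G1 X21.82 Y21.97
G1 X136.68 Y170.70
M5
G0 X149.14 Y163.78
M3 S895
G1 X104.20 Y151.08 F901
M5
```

y_svg = 228.71 − y_m.

[1] S895→`#008000` (cut); closed run; points: 48.47,52.39 55.12,52.39 55.12,92.48 48.47,92.48

[2] S350→`#ff0000` (engrave); closed run; points: 55.88,30.87 124.70,25.51 151.07,89.30 98.54,134.09 39.71,97.98

[3] S350→`#ff0000` (engrave); open run; points: 61.41,126.12 78.26,128.69 91.66,127.33 101.60,122.05 108.10,112.84

[4] S350→`#ff0000` (engrave); open run; points: 49.93,157.30 76.16,57.52 158.68,77.60

[5] S350→`#ff0000` (engrave); open run; points: 126.47,164.55 40.11,27.40 45.12,129.67 21.82,206.74 136.68,58.01

[6] S895→`#008000` (cut); open run; points: 149.14,64.93 104.20,77.63

<svg xmlns="http://www.w3.org/2000/svg" width="175.68mm" height="228.71mm" viewBox="0 0 175.68 228.71">
  <polygon points="48.47,52.39 55.12,52.39 55.12,92.48 48.47,92.48" fill="none" stroke="#008000"/>
  <polygon points="55.88,30.87 124.70,25.51 151.07,89.30 98.54,134.09 39.71,97.98" fill="none" stroke="#ff0000"/>
  <polyline points="61.41,126.12 78.26,128.69 91.66,127.33 101.60,122.05 108.10,112.84" fill="none" stroke="#ff0000"/>
  <polyline points="49.93,157.30 76.16,57.52 158.68,77.60" fill="none" stroke="#ff0000"/>
  <polyline points="126.47,164.55 40.11,27.40 45.12,129.67 21.82,206.74 136.68,58.01" fill="none" stroke="#ff0000"/>
  <polyline points="149.14,64.93 104.20,77.63" fill="none" stroke="#008000"/>
</svg>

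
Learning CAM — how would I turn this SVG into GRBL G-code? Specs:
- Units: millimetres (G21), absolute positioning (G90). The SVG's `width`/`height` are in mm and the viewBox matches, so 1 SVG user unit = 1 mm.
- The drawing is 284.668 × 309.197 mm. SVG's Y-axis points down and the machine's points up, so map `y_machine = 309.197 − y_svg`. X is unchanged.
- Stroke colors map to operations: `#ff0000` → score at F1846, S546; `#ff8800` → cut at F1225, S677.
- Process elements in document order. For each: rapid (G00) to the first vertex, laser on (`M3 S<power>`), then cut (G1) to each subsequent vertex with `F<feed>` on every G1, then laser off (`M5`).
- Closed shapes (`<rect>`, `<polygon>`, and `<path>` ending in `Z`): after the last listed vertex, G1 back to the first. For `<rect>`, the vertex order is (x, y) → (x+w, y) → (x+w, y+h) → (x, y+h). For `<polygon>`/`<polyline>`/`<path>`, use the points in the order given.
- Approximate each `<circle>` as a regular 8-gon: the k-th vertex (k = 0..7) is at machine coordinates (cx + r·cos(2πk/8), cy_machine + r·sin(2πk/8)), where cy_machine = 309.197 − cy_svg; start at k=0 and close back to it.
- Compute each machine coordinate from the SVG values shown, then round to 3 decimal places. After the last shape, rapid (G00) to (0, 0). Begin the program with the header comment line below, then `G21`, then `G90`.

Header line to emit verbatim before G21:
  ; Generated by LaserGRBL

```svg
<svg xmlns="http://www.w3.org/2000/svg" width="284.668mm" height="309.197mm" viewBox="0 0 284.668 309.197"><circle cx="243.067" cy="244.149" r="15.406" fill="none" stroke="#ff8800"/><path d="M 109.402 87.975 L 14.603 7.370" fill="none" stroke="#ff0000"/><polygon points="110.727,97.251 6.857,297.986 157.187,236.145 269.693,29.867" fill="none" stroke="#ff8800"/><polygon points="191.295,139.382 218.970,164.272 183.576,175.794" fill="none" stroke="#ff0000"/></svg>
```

; Generated by LaserGRBL
G21
G90
G00 X258.473 Y65.048
M3 S677
G1 X253.961 Y75.942 F1225
G1 X243.067 Y80.454 F1225
G1 X232.173 Y75.942 F1225
G1 X227.661 Y65.048 F1225
G1 X232.173 Y54.154 F1225
G1 X243.067 Y49.642 F1225
G1 X253.961 Y54.154 F1225
G1 X258.473 Y65.048 F1225
M5
G00 X109.402 Y221.222
M3 S546
G1 X14.603 Y301.827 F1846
M5
G00 X110.727 Y211.946
M3 S677
G1 X6.857 Y11.211 F1225
G1 X157.187 Y73.052 F1225
G1 X269.693 Y279.330 F1225
G1 X110.727 Y211.946 F1225
M5
G00 X191.295 Y169.815
M3 S546
G1 X218.970 Y144.925 F1846
G1 X183.576 Y133.403 F1846
G1 X191.295 Y169.815 F1846
M5
G00 X0.000 Y0.000

viewBox `0 0 284.668 309.197` with mm width/height → 1 unit = 1 mm. Flip: y_m = 309.197 − y_svg.

**Shape 1** — `<circle>` circle, stroke `#ff8800` → cut (S677, F1225). Machine vertices: (258.473,65.048) → (253.961,75.942) → (243.067,80.454) → (232.173,75.942) → (227.661,65.048) → (232.173,54.154) → (243.067,49.642) → (253.961,54.154) → (258.473,65.048). Closed: final G1 returns to the first vertex.

**Shape 2** — `<path>` line segment, stroke `#ff0000` → score (S546, F1846). Machine vertices: (109.402,221.222) → (14.603,301.827). Open path.

**Shape 3** — `<polygon>` closed polygon, stroke `#ff8800` → cut (S677, F1225). Machine vertices: (110.727,211.946) → (6.857,11.211) → (157.187,73.052) → (269.693,279.330) → (110.727,211.946). Closed: final G1 returns to the first vertex.

**Shape 4** — `<polygon>` regular polygon, stroke `#ff0000` → score (S546, F1846). Machine vertices: (191.295,169.815) → (218.970,144.925) → (183.576,133.403) → (191.295,169.815). Closed: final G1 returns to the first vertex.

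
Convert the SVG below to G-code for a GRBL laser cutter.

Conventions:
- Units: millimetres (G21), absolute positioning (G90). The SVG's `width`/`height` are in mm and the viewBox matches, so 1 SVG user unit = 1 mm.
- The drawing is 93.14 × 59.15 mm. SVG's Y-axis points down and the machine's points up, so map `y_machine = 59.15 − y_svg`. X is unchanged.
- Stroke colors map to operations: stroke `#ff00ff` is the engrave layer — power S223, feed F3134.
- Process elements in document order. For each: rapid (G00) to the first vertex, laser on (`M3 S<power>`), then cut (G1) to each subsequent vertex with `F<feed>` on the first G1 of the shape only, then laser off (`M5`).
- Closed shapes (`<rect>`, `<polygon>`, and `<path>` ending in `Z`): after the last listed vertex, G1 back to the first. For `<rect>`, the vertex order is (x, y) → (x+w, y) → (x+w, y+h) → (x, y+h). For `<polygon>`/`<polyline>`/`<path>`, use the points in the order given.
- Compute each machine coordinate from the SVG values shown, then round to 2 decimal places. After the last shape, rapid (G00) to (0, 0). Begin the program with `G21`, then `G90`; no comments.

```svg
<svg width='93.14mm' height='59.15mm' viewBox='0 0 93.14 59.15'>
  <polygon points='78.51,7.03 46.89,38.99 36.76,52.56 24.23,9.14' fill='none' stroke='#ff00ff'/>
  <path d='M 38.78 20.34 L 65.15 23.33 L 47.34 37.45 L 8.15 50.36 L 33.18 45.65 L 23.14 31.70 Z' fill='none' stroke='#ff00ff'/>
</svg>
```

G21
G90
G00 X78.51 Y52.12
M3 S223
G1 X46.89 Y20.16 F3134
G1 X36.76 Y6.59
G1 X24.23 Y50.01
G1 X78.51 Y52.12
M5
G00 X38.78 Y38.81
M3 S223
G1 X65.15 Y35.82 F3134
G1 X47.34 Y21.70
G1 X8.15 Y8.79
G1 X33.18 Y13.50
G1 X23.14 Y27.45
G1 X38.78 Y38.81
M5
G00 X0.00 Y0.00

viewBox `0 0 93.14 59.15` with mm width/height → 1 unit = 1 mm. Flip: y_m = 59.15 − y_svg.

**Shape 1** — `<polygon>` closed polygon, stroke `#ff00ff` → engrave (S223, F3134). Machine vertices: (78.51,52.12) → (46.89,20.16) → (36.76,6.59) → (24.23,50.01) → (78.51,52.12). Closed: final G1 returns to the first vertex.

**Shape 2** — `<path>` closed polygon, stroke `#ff00ff` → engrave (S223, F3134). Machine vertices: (38.78,38.81) → (65.15,35.82) → (47.34,21.70) → (8.15,8.79) → (33.18,13.50) → (23.14,27.45) → (38.78,38.81). Closed: final G1 returns to the first vertex.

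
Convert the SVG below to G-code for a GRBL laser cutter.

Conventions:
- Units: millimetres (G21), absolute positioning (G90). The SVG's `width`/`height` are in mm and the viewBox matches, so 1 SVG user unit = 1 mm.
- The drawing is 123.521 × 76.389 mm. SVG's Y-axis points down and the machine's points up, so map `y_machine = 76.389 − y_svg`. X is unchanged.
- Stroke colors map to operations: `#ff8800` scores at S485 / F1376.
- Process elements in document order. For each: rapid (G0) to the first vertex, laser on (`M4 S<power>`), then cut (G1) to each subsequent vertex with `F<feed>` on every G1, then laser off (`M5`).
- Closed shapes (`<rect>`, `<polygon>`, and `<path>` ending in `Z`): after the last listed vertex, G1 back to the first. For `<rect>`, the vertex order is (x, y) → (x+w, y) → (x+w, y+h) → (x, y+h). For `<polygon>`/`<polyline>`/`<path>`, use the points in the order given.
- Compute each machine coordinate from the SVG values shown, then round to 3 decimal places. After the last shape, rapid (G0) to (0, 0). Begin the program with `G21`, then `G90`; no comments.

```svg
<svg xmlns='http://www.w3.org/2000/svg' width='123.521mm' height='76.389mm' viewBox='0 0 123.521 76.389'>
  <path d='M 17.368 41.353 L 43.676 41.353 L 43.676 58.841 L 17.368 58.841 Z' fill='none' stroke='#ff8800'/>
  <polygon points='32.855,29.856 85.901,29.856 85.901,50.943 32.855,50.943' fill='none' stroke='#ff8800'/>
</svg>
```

viewBox `0 0 123.521 76.389` with mm width/height → 1 unit = 1 mm. Flip: y_m = 76.389 − y_svg.

**Shape 1** — `<path>` rectangle, stroke `#ff8800` → score (S485, F1376). Machine vertices: (17.368,35.036) → (43.676,35.036) → (43.676,17.548) → (17.368,17.548) → (17.368,35.036). Closed: final G1 returns to the first vertex.

**Shape 2** — `<polygon>` rectangle, stroke `#ff8800` → score (S485, F1376). Machine vertices: (32.855,46.533) → (85.901,46.533) → (85.901,25.446) → (32.855,25.446) → (32.855,46.533). Closed: final G1 returns to the first vertex.

G21
G90
G0 X17.368 Y35.036
M4 S485
G1 X43.676 Y35.036 F1376
G1 X43.676 Y17.548 F1376
G1 X17.368 Y17.548 F1376
G1 X17.368 Y35.036 F1376
M5
G0 X32.855 Y46.533
M4 S485
G1 X85.901 Y46.533 F1376
G1 X85.901 Y25.446 F1376
G1 X32.855 Y25.446 F1376
G1 X32.855 Y46.533 F1376
M5
G0 X0.000 Y0.000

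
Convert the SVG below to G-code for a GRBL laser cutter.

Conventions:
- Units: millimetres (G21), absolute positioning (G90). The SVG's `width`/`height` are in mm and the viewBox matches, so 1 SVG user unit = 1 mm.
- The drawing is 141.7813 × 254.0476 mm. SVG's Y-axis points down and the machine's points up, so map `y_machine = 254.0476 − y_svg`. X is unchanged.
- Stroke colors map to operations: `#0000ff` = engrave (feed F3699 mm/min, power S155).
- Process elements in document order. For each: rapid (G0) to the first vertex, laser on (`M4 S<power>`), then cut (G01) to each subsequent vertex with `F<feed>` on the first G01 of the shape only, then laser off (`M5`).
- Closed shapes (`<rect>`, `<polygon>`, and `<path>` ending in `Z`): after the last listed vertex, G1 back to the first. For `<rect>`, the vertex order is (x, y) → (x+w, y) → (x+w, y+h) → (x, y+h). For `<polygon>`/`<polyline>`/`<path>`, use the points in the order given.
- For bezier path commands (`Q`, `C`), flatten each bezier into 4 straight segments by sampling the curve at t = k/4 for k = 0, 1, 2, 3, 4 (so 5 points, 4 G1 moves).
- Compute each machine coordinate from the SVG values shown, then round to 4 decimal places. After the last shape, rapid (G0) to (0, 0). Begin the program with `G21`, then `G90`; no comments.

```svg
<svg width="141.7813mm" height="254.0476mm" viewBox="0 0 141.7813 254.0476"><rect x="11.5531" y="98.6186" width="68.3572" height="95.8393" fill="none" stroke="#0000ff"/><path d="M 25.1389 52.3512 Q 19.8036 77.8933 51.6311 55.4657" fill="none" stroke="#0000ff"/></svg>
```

G21
G90
G0 X11.5531 Y155.4290
M4 S155
G01 X79.9103 Y155.4290 F3699
G01 X79.9103 Y59.5897
G01 X11.5531 Y59.5897
G01 X11.5531 Y155.4290
M5
G0 X25.1389 Y201.6964
M4 S155
G01 X24.7939 Y191.9235 F3699
G01 X29.0943 Y188.1467
G01 X38.0400 Y190.3662
G01 X51.6311 Y198.5819
M5
G0 X0.0000 Y0.0000

1 u = 1 mm; y_m = 254.0476 − y.

[1] `<rect>` rectangle, #0000ff→engrave S155 F3699: (11.5531,155.4290) → (79.9103,155.4290) → (79.9103,59.5897) → (11.5531,59.5897) → (11.5531,155.4290) (closed)

[2] `<path>` quadratic bezier, #0000ff→engrave S155 F3699: (25.1389,201.6964) → (24.7939,191.9235) → (29.0943,188.1467) → (38.0400,190.3662) → (51.6311,198.5819)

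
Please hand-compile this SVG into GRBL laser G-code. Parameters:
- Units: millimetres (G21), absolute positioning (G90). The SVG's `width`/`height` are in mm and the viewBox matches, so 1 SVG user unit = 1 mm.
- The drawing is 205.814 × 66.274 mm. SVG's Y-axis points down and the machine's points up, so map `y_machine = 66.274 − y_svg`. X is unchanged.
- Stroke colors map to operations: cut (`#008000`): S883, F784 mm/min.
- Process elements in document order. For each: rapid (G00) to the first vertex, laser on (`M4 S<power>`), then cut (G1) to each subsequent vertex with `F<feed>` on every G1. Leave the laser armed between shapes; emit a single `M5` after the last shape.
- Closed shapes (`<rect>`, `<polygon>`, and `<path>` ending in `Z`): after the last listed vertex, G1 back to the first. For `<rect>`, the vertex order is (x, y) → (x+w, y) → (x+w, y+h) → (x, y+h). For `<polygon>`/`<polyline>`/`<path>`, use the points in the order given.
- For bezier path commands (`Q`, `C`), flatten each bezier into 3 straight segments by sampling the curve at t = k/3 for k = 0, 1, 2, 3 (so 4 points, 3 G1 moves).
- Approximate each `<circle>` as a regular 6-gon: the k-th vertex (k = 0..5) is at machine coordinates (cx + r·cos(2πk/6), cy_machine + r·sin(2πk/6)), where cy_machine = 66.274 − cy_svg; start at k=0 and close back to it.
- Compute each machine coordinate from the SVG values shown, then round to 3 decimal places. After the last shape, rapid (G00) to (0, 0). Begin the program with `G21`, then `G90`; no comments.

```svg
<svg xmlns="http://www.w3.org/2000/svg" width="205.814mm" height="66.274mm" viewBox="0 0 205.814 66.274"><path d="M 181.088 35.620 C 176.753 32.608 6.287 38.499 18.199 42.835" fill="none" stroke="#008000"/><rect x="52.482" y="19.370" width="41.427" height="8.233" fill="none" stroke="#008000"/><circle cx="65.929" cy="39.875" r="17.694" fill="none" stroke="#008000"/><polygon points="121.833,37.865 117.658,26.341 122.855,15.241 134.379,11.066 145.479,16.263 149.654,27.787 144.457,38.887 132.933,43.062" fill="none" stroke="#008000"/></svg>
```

G21
G90
G00 X181.088 Y30.654
M4 S883
G1 X134.284 Y31.086 F784
G1 X54.172 Y27.906 F784
G1 X18.199 Y23.439 F784
G00 X52.482 Y46.904
M4 S883
G1 X93.909 Y46.904 F784
G1 X93.909 Y38.671 F784
G1 X52.482 Y38.671 F784
G1 X52.482 Y46.904 F784
G00 X83.623 Y26.399
M4 S883
G1 X74.776 Y41.722 F784
G1 X57.082 Y41.722 F784
G1 X48.235 Y26.399 F784
G1 X57.082 Y11.076 F784
G1 X74.776 Y11.076 F784
G1 X83.623 Y26.399 F784
G00 X121.833 Y28.409
M4 S883
G1 X117.658 Y39.933 F784
G1 X122.855 Y51.033 F784
G1 X134.379 Y55.208 F784
G1 X145.479 Y50.011 F784
G1 X149.654 Y38.487 F784
G1 X144.457 Y27.387 F784
G1 X132.933 Y23.212 F784
G1 X121.833 Y28.409 F784
M5
G00 X0.000 Y0.000

1 u = 1 mm; y_m = 66.274 − y.

[1] `<path>` cubic bezier, #008000→cut S883 F784: (181.088,30.654) → (134.284,31.086) → (54.172,27.906) → (18.199,23.439)

[2] `<rect>` rectangle, #008000→cut S883 F784: (52.482,46.904) → (93.909,46.904) → (93.909,38.671) → (52.482,38.671) → (52.482,46.904) (closed)

[3] `<circle>` circle, #008000→cut S883 F784: (83.623,26.399) → (74.776,41.722) → (57.082,41.722) → (48.235,26.399) → (57.082,11.076) → (74.776,11.076) → (83.623,26.399) (closed)

[4] `<polygon>` regular polygon, #008000→cut S883 F784: (121.833,28.409) → (117.658,39.933) → (122.855,51.033) → (134.379,55.208) → (145.479,50.011) → (149.654,38.487) → (144.457,27.387) → (132.933,23.212) → (121.833,28.409) (closed)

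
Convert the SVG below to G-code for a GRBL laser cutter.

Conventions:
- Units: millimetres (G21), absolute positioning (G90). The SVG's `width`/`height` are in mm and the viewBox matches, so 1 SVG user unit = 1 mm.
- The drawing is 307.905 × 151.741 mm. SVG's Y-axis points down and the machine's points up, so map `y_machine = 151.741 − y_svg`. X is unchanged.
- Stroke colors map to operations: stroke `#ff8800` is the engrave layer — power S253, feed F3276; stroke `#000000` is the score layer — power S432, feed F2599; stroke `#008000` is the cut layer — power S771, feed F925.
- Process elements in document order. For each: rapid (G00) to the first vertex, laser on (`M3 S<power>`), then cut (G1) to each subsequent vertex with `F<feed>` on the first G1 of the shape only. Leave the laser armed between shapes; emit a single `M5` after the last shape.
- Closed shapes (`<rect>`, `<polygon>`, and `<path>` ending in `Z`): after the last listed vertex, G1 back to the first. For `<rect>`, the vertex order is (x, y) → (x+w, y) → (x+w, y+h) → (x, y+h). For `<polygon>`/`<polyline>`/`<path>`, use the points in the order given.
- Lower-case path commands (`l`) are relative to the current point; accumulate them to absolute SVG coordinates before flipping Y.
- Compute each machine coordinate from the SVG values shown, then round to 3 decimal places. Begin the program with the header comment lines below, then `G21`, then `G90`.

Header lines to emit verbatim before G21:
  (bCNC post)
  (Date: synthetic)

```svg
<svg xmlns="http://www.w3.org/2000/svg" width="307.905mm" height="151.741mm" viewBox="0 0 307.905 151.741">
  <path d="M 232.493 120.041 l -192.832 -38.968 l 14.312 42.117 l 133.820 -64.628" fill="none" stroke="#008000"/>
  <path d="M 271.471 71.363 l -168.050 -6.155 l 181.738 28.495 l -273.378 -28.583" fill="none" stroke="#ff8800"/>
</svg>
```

Since the viewBox matches the mm dimensions, user units are millimetres directly. The only transform is the Y-flip y_m = 151.741 − y_svg.

Shape 1 is a open polyline drawn with `<path>`. Its stroke #008000 means cut at S771, F925. After flipping Y the toolpath is (232.493,31.700) → (39.661,70.668) → (53.973,28.551) → (187.793,93.179).

Shape 2 is a open polyline drawn with `<path>`. Its stroke #ff8800 means engrave at S253, F3276. After flipping Y the toolpath is (271.471,80.378) → (103.421,86.533) → (285.159,58.038) → (11.781,86.621).

(bCNC post)
(Date: synthetic)
G21
G90
G00 X232.493 Y31.700
M3 S771
G1 X39.661 Y70.668 F925
G1 X53.973 Y28.551
G1 X187.793 Y93.179
G00 X271.471 Y80.378
M3 S253
G1 X103.421 Y86.533 F3276
G1 X285.159 Y58.038
G1 X11.781 Y86.621
M5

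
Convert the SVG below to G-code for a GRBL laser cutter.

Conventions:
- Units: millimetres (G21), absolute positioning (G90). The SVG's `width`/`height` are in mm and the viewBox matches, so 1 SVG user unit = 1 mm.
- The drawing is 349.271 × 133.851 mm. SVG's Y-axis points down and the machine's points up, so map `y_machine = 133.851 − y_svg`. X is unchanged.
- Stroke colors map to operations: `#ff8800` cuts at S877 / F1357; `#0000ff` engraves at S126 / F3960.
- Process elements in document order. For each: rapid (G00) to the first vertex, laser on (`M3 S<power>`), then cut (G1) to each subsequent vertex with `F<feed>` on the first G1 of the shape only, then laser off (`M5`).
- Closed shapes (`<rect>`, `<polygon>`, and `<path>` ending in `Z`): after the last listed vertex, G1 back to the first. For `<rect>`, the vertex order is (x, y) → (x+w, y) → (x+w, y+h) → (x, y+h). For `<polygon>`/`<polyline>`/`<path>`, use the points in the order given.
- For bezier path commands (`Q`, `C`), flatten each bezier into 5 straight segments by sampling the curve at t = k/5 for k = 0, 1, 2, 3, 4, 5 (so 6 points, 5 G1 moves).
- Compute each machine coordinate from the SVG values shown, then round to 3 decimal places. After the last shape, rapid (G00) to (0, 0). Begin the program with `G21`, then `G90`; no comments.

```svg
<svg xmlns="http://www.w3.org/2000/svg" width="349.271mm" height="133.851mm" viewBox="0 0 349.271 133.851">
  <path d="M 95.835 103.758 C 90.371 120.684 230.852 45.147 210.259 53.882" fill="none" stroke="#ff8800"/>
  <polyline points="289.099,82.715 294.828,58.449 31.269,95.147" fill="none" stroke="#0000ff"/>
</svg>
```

1 u = 1 mm; y_m = 133.851 − y.

[1] `<path>` cubic bezier, #ff8800→cut S877 F1357: (95.835,30.093) → (107.614,29.619) → (139.683,42.853) → (177.304,61.311) → (205.742,76.511) → (210.259,79.969)

[2] `<polyline>` open polyline, #0000ff→engrave S126 F3960: (289.099,51.136) → (294.828,75.402) → (31.269,38.704)

G21
G90
G00 X95.835 Y30.093
M3 S877
G1 X107.614 Y29.619 F1357
G1 X139.683 Y42.853
G1 X177.304 Y61.311
G1 X205.742 Y76.511
G1 X210.259 Y79.969
M5
G00 X289.099 Y51.136
M3 S126
G1 X294.828 Y75.402 F3960
G1 X31.269 Y38.704
M5
G00 X0.000 Y0.000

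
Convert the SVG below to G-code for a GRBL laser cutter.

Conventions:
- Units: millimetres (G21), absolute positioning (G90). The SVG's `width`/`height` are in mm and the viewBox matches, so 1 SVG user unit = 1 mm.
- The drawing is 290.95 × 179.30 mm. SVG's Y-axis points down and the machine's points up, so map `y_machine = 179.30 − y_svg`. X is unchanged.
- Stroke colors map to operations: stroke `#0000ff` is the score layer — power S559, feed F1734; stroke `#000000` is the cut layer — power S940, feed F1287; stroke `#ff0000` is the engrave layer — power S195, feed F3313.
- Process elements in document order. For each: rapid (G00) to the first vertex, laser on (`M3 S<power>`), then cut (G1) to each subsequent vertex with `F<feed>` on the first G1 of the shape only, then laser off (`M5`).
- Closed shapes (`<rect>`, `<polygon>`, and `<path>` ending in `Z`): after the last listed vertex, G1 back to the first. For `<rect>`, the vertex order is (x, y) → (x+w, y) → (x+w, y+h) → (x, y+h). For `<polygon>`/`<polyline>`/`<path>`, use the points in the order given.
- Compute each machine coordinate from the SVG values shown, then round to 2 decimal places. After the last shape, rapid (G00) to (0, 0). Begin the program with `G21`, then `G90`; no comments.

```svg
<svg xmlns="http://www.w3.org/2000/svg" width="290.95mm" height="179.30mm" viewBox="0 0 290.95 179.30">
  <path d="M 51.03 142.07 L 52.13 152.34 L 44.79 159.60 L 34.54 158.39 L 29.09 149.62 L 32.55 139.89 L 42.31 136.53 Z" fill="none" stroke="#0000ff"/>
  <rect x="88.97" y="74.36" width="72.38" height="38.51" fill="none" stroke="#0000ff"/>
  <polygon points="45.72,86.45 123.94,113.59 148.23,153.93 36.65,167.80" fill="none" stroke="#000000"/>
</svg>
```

G21
G90
G00 X51.03 Y37.23
M3 S559
G1 X52.13 Y26.96 F1734
G1 X44.79 Y19.70
G1 X34.54 Y20.91
G1 X29.09 Y29.68
G1 X32.55 Y39.41
G1 X42.31 Y42.77
G1 X51.03 Y37.23
M5
G00 X88.97 Y104.94
M3 S559
G1 X161.35 Y104.94 F1734
G1 X161.35 Y66.43
G1 X88.97 Y66.43
G1 X88.97 Y104.94
M5
G00 X45.72 Y92.85
M3 S940
G1 X123.94 Y65.71 F1287
G1 X148.23 Y25.37
G1 X36.65 Y11.50
G1 X45.72 Y92.85
M5
G00 X0.00 Y0.00

Since the viewBox matches the mm dimensions, user units are millimetres directly. The only transform is the Y-flip y_m = 179.30 − y_svg.

Shape 1 is a regular polygon drawn with `<path>`. Its stroke #0000ff means score at S559, F1734. After flipping Y the toolpath is (51.03,37.23) → (52.13,26.96) → (44.79,19.70) → (34.54,20.91) → (29.09,29.68) → (32.55,39.41) → (42.31,42.77) → (51.03,37.23), returning to the start.

Shape 2 is a rectangle drawn with `<rect>`. Its stroke #0000ff means score at S559, F1734. After flipping Y the toolpath is (88.97,104.94) → (161.35,104.94) → (161.35,66.43) → (88.97,66.43) → (88.97,104.94), returning to the start.

Shape 3 is a closed polygon drawn with `<polygon>`. Its stroke #000000 means cut at S940, F1287. After flipping Y the toolpath is (45.72,92.85) → (123.94,65.71) → (148.23,25.37) → (36.65,11.50) → (45.72,92.85), returning to the start.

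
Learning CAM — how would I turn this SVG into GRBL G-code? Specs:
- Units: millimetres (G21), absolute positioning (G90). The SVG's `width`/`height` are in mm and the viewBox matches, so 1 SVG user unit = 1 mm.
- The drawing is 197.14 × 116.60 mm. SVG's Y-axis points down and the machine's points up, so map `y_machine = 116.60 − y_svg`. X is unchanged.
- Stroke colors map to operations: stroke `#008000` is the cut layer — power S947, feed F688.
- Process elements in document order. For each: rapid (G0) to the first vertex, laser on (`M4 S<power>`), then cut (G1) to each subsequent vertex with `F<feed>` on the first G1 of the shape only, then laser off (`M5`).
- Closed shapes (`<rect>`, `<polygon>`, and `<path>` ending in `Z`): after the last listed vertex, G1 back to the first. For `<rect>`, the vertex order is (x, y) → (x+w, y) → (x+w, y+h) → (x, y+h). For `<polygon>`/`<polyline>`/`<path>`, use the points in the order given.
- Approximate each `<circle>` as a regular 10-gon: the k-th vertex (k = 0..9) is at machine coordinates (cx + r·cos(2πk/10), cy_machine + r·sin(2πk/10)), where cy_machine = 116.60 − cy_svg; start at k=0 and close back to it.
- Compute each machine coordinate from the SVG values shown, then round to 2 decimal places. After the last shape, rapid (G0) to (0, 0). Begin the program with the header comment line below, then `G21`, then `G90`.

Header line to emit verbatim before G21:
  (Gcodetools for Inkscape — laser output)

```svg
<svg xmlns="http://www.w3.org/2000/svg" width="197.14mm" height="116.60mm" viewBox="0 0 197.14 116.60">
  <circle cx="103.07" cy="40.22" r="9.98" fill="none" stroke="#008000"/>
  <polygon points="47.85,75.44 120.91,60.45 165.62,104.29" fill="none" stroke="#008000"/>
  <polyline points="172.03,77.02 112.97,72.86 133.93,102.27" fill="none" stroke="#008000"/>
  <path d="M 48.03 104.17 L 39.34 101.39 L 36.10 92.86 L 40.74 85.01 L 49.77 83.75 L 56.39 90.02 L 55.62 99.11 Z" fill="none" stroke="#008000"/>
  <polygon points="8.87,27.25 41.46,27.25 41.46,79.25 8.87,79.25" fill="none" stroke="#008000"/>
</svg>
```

Since the viewBox matches the mm dimensions, user units are millimetres directly. The only transform is the Y-flip y_m = 116.60 − y_svg.

Shape 1 is a circle drawn with `<circle>`. Its stroke #008000 means cut at S947, F688. After flipping Y the toolpath is (113.05,76.38) → (111.14,82.25) → (106.15,85.87) → (99.99,85.87) → (95.00,82.25) → (93.09,76.38) → (95.00,70.51) → (99.99,66.89) → (106.15,66.89) → (111.14,70.51) → (113.05,76.38), returning to the start.

Shape 2 is a closed polygon drawn with `<polygon>`. Its stroke #008000 means cut at S947, F688. After flipping Y the toolpath is (47.85,41.16) → (120.91,56.15) → (165.62,12.31) → (47.85,41.16), returning to the start.

Shape 3 is a open polyline drawn with `<polyline>`. Its stroke #008000 means cut at S947, F688. After flipping Y the toolpath is (172.03,39.58) → (112.97,43.74) → (133.93,14.33).

Shape 4 is a regular polygon drawn with `<path>`. Its stroke #008000 means cut at S947, F688. After flipping Y the toolpath is (48.03,12.43) → (39.34,15.21) → (36.10,23.74) → (40.74,31.59) → (49.77,32.85) → (56.39,26.58) → (55.62,17.49) → (48.03,12.43), returning to the start.

Shape 5 is a rectangle drawn with `<polygon>`. Its stroke #008000 means cut at S947, F688. After flipping Y the toolpath is (8.87,89.35) → (41.46,89.35) → (41.46,37.35) → (8.87,37.35) → (8.87,89.35), returning to the start.

(Gcodetools for Inkscape — laser output)
G21
G90
G0 X113.05 Y76.38
M4 S947
G1 X111.14 Y82.25 F688
G1 X106.15 Y85.87
G1 X99.99 Y85.87
G1 X95.00 Y82.25
G1 X93.09 Y76.38
G1 X95.00 Y70.51
G1 X99.99 Y66.89
G1 X106.15 Y66.89
G1 X111.14 Y70.51
G1 X113.05 Y76.38
M5
G0 X47.85 Y41.16
M4 S947
G1 X120.91 Y56.15 F688
G1 X165.62 Y12.31
G1 X47.85 Y41.16
M5
G0 X172.03 Y39.58
M4 S947
G1 X112.97 Y43.74 F688
G1 X133.93 Y14.33
M5
G0 X48.03 Y12.43
M4 S947
G1 X39.34 Y15.21 F688
G1 X36.10 Y23.74
G1 X40.74 Y31.59
G1 X49.77 Y32.85
G1 X56.39 Y26.58
G1 X55.62 Y17.49
G1 X48.03 Y12.43
M5
G0 X8.87 Y89.35
M4 S947
G1 X41.46 Y89.35 F688
G1 X41.46 Y37.35
G1 X8.87 Y37.35
G1 X8.87 Y89.35
M5
G0 X0.00 Y0.00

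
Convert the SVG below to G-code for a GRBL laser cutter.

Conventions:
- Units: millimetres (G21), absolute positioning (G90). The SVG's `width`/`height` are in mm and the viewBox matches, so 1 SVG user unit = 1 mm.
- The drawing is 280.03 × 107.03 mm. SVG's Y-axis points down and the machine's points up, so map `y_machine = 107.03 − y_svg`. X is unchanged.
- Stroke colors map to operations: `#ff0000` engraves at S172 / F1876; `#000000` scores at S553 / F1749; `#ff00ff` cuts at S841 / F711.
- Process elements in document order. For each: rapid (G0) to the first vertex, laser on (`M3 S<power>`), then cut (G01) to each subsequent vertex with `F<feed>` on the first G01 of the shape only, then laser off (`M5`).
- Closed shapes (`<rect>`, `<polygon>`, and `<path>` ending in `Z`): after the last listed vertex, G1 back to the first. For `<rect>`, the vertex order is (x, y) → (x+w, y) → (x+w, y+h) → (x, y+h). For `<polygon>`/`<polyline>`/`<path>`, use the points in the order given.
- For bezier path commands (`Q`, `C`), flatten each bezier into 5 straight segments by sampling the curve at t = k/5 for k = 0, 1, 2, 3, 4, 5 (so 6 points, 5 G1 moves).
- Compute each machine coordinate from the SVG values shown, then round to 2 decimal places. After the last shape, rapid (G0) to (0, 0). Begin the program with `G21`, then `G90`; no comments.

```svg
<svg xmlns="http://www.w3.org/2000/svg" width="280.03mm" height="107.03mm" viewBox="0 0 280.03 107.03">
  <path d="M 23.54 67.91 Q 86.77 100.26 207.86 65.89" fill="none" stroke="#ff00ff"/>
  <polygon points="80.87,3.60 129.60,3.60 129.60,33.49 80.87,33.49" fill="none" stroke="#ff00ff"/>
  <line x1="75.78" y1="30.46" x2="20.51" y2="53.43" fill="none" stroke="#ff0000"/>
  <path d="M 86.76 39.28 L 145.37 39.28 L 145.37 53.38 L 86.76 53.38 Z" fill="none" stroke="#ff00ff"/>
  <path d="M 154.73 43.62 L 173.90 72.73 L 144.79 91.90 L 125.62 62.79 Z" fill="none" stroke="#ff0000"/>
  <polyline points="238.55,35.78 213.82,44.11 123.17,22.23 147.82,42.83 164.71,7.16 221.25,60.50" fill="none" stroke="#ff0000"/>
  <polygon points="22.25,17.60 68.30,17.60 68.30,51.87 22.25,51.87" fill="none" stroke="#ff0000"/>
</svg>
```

viewBox `0 0 280.03 107.03` with mm width/height → 1 unit = 1 mm. Flip: y_m = 107.03 − y_svg.

**Shape 1** — `<path>` quadratic bezier, stroke `#ff00ff` → cut (S841, F711). Control points (SVG): P0=(23.54,67.91), P1=(86.77,100.26), P2=(207.86,65.89); sampled at t=k/5. Machine vertices: (23.54,39.12) → (51.15,28.85) → (83.38,23.92) → (120.25,24.32) → (161.74,30.06) → (207.86,41.14). Open path.

**Shape 2** — `<polygon>` rectangle, stroke `#ff00ff` → cut (S841, F711). Machine vertices: (80.87,103.43) → (129.60,103.43) → (129.60,73.54) → (80.87,73.54) → (80.87,103.43). Closed: final G1 returns to the first vertex.

**Shape 3** — `<line>` line segment, stroke `#ff0000` → engrave (S172, F1876). Machine vertices: (75.78,76.57) → (20.51,53.60). Open path.

**Shape 4** — `<path>` rectangle, stroke `#ff00ff` → cut (S841, F711). Machine vertices: (86.76,67.75) → (145.37,67.75) → (145.37,53.65) → (86.76,53.65) → (86.76,67.75). Closed: final G1 returns to the first vertex.

**Shape 5** — `<path>` regular polygon, stroke `#ff0000` → engrave (S172, F1876). Machine vertices: (154.73,63.41) → (173.90,34.30) → (144.79,15.13) → (125.62,44.24) → (154.73,63.41). Closed: final G1 returns to the first vertex.

**Shape 6** — `<polyline>` open polyline, stroke `#ff0000` → engrave (S172, F1876). Machine vertices: (238.55,71.25) → (213.82,62.92) → (123.17,84.80) → (147.82,64.20) → (164.71,99.87) → (221.25,46.53). Open path.

**Shape 7** — `<polygon>` rectangle, stroke `#ff0000` → engrave (S172, F1876). Machine vertices: (22.25,89.43) → (68.30,89.43) → (68.30,55.16) → (22.25,55.16) → (22.25,89.43). Closed: final G1 returns to the first vertex.

G21
G90
G0 X23.54 Y39.12
M3 S841
G01 X51.15 Y28.85 F711
G01 X83.38 Y23.92
G01 X120.25 Y24.32
G01 X161.74 Y30.06
G01 X207.86 Y41.14
M5
G0 X80.87 Y103.43
M3 S841
G01 X129.60 Y103.43 F711
G01 X129.60 Y73.54
G01 X80.87 Y73.54
G01 X80.87 Y103.43
M5
G0 X75.78 Y76.57
M3 S172
G01 X20.51 Y53.60 F1876
M5
G0 X86.76 Y67.75
M3 S841
G01 X145.37 Y67.75 F711
G01 X145.37 Y53.65
G01 X86.76 Y53.65
G01 X86.76 Y67.75
M5
G0 X154.73 Y63.41
M3 S172
G01 X173.90 Y34.30 F1876
G01 X144.79 Y15.13
G01 X125.62 Y44.24
G01 X154.73 Y63.41
M5
G0 X238.55 Y71.25
M3 S172
G01 X213.82 Y62.92 F1876
G01 X123.17 Y84.80
G01 X147.82 Y64.20
G01 X164.71 Y99.87
G01 X221.25 Y46.53
M5
G0 X22.25 Y89.43
M3 S172
G01 X68.30 Y89.43 F1876
G01 X68.30 Y55.16
G01 X22.25 Y55.16
G01 X22.25 Y89.43
M5
G0 X0.00 Y0.00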